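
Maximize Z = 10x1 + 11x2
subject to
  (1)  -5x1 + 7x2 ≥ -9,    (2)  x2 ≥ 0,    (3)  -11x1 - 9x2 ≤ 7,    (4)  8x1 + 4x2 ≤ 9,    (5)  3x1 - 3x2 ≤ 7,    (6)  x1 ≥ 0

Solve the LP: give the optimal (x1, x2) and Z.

x1 = 0, x2 = 9/4, maximum Z = 99/4

Corner points and Z = 10x1 + 11x2:
  (9/8, 0) → Z = 45/4
  (0, 0) → Z = 0
  (0, 9/4) → Z = 99/4

The binding constraints are 8x1 + 4x2 = 9 and x1 = 0.
Solving simultaneously gives x1 = 0, x2 = 9/4.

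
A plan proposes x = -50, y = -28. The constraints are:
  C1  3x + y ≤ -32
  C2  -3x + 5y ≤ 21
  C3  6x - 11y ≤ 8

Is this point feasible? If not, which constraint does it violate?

C1: -178 ≤ -32 ✓
C2: 10 ≤ 21 ✓
C3: 8 ≤ 8 ✓

feasible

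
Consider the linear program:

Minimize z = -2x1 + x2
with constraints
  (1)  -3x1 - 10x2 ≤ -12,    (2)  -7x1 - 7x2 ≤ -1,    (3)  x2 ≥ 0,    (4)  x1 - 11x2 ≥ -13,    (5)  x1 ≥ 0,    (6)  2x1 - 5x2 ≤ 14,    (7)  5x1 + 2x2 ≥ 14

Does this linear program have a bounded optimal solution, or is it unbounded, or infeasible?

bounded optimum

Vertices and z = -2x1 + x2:
  (4, 0) → z = -8
  (29/11, 9/22) → z = -107/22
  (7, 0) → z = -14
  (219/17, 40/17) → z = -398/17
  (128/57, 79/57) → z = -59/19
The feasible region has finitely many vertices and no improving ray; the minimum is -398/17 at (219/17, 40/17).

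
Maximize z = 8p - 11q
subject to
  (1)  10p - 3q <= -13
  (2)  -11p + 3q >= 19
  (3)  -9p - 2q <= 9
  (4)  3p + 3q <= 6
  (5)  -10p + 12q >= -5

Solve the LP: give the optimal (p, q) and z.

Feasible corners and z = 8p - 11q:
  (-65/49, 72/49) → z = -1312/49
  (-13/14, 41/14) → z = -555/14
  (-13/7, 27/7) → z = -401/7

p = -65/49, q = 72/49, maximum z = -1312/49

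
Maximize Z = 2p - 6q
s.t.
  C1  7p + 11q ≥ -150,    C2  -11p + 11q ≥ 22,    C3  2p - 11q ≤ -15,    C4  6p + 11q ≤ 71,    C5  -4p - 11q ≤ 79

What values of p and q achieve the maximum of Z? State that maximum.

p = -7/9, q = 11/9, maximum Z = -80/9

Extreme points and Z = 2p - 6q:
  (-221, 127) → Z = -1204
  (-71/3, 47/33) → Z = -1844/33
  (-7/9, 11/9) → Z = -80/9
  (49/17, 83/17) → Z = -400/17
  (-47/3, -49/33) → Z = -740/33

The binding constraints are -11p + 11q = 22 and 2p - 11q = -15.
Solving simultaneously gives p = -7/9, q = 11/9.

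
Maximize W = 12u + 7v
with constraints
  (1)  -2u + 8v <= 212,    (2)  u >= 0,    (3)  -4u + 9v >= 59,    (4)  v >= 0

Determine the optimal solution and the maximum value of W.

Corner points and W = 12u + 7v:
  (0, 53/2) → W = 371/2
  (718/7, 365/7) → W = 11171/7
  (0, 59/9) → W = 413/9

u = 718/7, v = 365/7, maximum W = 11171/7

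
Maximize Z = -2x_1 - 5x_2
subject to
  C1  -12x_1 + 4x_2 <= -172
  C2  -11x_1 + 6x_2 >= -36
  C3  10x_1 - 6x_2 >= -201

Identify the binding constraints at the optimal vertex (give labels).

Feasible corners and Z = -2x_1 - 5x_2:
  (222/7, 365/7) → Z = -2269/7
  (459/8, 1033/8) → Z = -6083/8
  (237, 857/2) → Z = -5233/2

The maximum is at (222/7, 365/7). Substituting into each constraint, equality holds for C1 and C2; the remaining constraints have slack.

C1 and C2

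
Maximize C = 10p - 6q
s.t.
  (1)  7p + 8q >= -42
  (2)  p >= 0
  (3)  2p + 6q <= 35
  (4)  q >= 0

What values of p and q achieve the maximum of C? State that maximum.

p = 35/2, q = 0, maximum C = 175

Feasible corners and C = 10p - 6q:
  (0, 35/6) → C = -35
  (0, 0) → C = 0
  (35/2, 0) → C = 175

At the optimal vertex, 2p + 6q = 35 and q = 0.
Solving simultaneously gives p = 35/2, q = 0.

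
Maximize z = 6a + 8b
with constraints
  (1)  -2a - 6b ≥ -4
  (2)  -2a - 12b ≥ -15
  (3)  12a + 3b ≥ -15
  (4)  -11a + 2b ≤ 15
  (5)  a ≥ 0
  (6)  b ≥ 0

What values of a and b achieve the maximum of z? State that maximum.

Corner points and z = 6a + 8b:
  (0, 2/3) → z = 16/3
  (2, 0) → z = 12
  (0, 0) → z = 0

At the optimal vertex, -2a - 6b = -4 and b = 0.
Solving simultaneously gives a = 2, b = 0.

a = 2, b = 0, maximum z = 12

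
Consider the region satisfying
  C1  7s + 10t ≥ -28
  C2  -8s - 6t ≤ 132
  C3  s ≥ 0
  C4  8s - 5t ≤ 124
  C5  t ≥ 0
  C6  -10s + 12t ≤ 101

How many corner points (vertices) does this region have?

Intersecting each pair of boundary lines and keeping only the points that satisfy every inequality leaves:
  (0, 0)
  (0, 101/12)
  (31/2, 0)
  (1993/46, 1024/23)

4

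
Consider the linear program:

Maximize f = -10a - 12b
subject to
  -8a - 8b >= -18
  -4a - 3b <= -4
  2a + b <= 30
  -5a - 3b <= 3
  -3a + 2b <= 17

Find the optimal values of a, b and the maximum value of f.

a = 43, b = -56, maximum f = 242

At the optimal vertex, -4a - 3b = -4 and 2a + b = 30.
Solving simultaneously gives a = 43, b = -56.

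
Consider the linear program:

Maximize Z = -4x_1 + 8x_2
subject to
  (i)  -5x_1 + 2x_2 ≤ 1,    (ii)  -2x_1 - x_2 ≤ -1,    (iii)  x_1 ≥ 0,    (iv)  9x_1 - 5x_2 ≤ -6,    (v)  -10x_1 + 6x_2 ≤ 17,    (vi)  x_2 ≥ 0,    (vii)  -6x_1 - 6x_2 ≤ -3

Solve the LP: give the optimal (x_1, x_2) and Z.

Corner points and Z = -4x_1 + 8x_2:
  (1, 3) → Z = 20
  (14/5, 15/2) → Z = 244/5
  (49/4, 93/4) → Z = 137

At the optimal vertex, 9x_1 - 5x_2 = -6 and -10x_1 + 6x_2 = 17.
Solving simultaneously gives x_1 = 49/4, x_2 = 93/4.

x_1 = 49/4, x_2 = 93/4, maximum Z = 137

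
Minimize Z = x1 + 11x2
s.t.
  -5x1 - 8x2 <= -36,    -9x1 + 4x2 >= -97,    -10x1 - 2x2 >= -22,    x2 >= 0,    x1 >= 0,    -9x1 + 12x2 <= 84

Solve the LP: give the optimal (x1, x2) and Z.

Feasible corners and Z = x1 + 11x2:
  (52/35, 25/7) → Z = 1427/35
  (0, 9/2) → Z = 99/2
  (16/23, 173/23) → Z = 1919/23
  (0, 7) → Z = 77

x1 = 52/35, x2 = 25/7, minimum Z = 1427/35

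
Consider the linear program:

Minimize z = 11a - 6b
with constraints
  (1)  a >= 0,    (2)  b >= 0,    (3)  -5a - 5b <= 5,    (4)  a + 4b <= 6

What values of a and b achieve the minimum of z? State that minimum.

a = 0, b = 3/2, minimum z = -9

Feasible corners and z = 11a - 6b:
  (0, 0) → z = 0
  (0, 3/2) → z = -9
  (6, 0) → z = 66

The optimum lies where a = 0 and a + 4b = 6.
Solving simultaneously gives a = 0, b = 3/2.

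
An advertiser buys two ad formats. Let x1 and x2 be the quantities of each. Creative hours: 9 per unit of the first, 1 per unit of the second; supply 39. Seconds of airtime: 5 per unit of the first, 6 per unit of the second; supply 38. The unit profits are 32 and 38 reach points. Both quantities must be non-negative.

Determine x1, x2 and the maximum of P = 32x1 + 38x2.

Corner points and P = 32x1 + 38x2:
  (0, 0) → P = 0
  (0, 19/3) → P = 722/3
  (13/3, 0) → P = 416/3
  (4, 3) → P = 242

At the optimal vertex, 9x1 + x2 = 39 and 5x1 + 6x2 = 38.
Solving simultaneously gives x1 = 4, x2 = 3.

x1 = 4, x2 = 3, maximum P = 242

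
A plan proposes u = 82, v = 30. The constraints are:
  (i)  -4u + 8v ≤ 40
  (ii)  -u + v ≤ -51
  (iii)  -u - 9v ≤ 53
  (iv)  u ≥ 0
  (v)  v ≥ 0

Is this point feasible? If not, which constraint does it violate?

feasible

(i): -88 ≤ 40 ✓
(ii): -52 ≤ -51 ✓
(iii): -352 ≤ 53 ✓
(iv): 82 ≥ 0 ✓
(v): 30 ≥ 0 ✓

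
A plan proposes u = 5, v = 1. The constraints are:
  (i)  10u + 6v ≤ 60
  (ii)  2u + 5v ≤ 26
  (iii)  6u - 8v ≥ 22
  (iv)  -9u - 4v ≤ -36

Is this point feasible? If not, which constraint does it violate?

feasible

(i): 56 ≤ 60 ✓
(ii): 15 ≤ 26 ✓
(iii): 22 ≥ 22 ✓
(iv): -49 ≤ -36 ✓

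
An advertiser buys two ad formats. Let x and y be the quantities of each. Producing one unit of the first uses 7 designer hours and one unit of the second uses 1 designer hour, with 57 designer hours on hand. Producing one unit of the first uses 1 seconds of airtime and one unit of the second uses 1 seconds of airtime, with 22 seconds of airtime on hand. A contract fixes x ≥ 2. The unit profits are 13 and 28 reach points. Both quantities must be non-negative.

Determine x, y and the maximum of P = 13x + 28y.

Corner points and P = 13x + 28y:
  (57/7, 0) → P = 741/7
  (2, 0) → P = 26
  (35/6, 97/6) → P = 1057/2
  (2, 20) → P = 586

At the optimal vertex, x + y = 22 and x = 2.
Solving simultaneously gives x = 2, y = 20.

x = 2, y = 20, maximum P = 586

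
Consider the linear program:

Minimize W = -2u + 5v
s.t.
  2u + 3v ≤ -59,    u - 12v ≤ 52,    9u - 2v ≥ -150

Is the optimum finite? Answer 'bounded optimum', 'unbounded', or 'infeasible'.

The boundaries 2u + 3v = -59 and u - 12v = 52 meet at (-184/9, -163/27), but that point violates 9u - 2v ≥ -150. Every candidate vertex is excluded by some other constraint, so the feasible region is empty.

infeasible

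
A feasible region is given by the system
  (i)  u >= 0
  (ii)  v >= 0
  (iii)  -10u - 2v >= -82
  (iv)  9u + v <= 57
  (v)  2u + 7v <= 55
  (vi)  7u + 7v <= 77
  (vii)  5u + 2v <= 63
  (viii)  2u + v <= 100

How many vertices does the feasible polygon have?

Intersecting each pair of boundary lines and keeping only the points that satisfy every inequality leaves:
  (0, 0)
  (0, 55/7)
  (19/3, 0)
  (23/4, 21/4)
  (22/5, 33/5)

5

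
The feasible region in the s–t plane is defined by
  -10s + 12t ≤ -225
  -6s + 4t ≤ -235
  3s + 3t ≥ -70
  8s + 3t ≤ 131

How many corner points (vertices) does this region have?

3

Pairwise boundary intersections that survive every other constraint:
  (85/6, -75/2)
  (1229/50, -547/25)
  (201/5, -953/15)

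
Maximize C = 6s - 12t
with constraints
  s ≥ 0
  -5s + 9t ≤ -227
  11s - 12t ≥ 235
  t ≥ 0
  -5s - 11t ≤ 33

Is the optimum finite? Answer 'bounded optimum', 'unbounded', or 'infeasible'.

unbounded

From the feasible point (227/5, 0), moving in the direction (1, 0) keeps every constraint satisfied while C increases without bound.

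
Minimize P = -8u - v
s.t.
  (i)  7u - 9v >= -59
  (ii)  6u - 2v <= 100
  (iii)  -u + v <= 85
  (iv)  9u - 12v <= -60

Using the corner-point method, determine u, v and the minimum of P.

Extreme points and P = -8u - v:
  (509/20, 527/20) → P = -4599/20
  (-56, -37) → P = 485
  (220/9, 70/3) → P = -1970/9

At the optimal vertex, 7u - 9v = -59 and 6u - 2v = 100.
Solving simultaneously gives u = 509/20, v = 527/20.

u = 509/20, v = 527/20, minimum P = -4599/20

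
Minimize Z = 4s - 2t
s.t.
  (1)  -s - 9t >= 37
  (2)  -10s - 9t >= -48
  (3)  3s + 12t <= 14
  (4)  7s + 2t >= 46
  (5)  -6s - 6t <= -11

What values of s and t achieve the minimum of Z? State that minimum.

s = 8, t = -5, minimum Z = 42

Corner points and Z = 4s - 2t:
  (85/9, -418/81) → Z = 3896/81
  (8, -5) → Z = 42
  (63/2, -89/3) → Z = 556/3
  (127/15, -199/30) → Z = 707/15

At the optimal vertex, -s - 9t = 37 and 7s + 2t = 46.
Solving simultaneously gives s = 8, t = -5.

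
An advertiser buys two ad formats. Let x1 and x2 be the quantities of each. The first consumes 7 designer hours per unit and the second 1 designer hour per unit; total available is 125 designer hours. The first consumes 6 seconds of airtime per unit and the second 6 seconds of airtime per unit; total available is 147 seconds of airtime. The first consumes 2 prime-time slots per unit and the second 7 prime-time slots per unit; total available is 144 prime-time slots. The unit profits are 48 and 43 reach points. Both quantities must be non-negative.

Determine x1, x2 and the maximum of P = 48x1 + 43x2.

x1 = 67/4, x2 = 31/4, maximum P = 4549/4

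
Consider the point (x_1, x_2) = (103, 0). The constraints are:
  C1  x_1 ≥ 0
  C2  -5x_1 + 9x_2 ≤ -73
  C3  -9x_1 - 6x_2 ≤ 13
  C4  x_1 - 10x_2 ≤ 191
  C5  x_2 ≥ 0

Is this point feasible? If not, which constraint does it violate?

feasible

C1: 103 ≥ 0 ✓
C2: -515 ≤ -73 ✓
C3: -927 ≤ 13 ✓
C4: 103 ≤ 191 ✓
C5: 0 ≥ 0 ✓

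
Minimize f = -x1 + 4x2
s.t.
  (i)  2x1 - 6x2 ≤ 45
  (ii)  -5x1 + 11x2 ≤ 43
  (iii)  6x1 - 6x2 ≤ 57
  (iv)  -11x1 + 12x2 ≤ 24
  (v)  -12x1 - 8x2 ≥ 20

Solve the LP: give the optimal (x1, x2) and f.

x1 = -114/7, x2 = -181/14, minimum f = -248/7

Corner points and f = -x1 + 4x2:
  (-114/7, -181/14) → f = -248/7
  (30/11, -145/22) → f = -320/11
  (-54/29, 17/58) → f = 88/29

The optimum lies where 2x1 - 6x2 = 45 and -11x1 + 12x2 = 24.
Solving simultaneously gives x1 = -114/7, x2 = -181/14.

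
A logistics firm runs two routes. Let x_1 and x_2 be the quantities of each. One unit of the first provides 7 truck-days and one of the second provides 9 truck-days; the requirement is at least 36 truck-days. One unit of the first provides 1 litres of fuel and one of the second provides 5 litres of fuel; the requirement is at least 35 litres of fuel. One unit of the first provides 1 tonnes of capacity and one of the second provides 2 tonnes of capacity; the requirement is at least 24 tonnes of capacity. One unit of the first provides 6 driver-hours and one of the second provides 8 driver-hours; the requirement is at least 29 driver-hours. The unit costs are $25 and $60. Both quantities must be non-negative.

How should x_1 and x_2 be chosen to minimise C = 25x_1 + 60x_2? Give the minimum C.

Feasible corners and C = 25x_1 + 60x_2:
  (0, 12) → C = 720
  (35, 0) → C = 875
  (50/3, 11/3) → C = 1910/3
The feasible region is unbounded (it extends along (0, 1), (1, 0)), but C strictly increases along every unbounded feasible direction, so there is no improving ray and the minimum is attained at a vertex.

At the optimal vertex, x_1 + 5x_2 = 35 and x_1 + 2x_2 = 24.
Solving simultaneously gives x_1 = 50/3, x_2 = 11/3.

x_1 = 50/3, x_2 = 11/3, minimum C = 1910/3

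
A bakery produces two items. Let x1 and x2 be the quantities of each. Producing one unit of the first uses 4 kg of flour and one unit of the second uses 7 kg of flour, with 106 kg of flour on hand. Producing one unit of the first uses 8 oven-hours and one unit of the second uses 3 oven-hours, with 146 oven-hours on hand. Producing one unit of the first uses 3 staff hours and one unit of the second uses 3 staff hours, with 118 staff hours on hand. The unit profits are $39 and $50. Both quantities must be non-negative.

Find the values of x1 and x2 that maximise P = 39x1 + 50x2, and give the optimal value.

Vertices and P = 39x1 + 50x2:
  (0, 0) → P = 0
  (0, 106/7) → P = 5300/7
  (73/4, 0) → P = 2847/4
  (16, 6) → P = 924

At the optimal vertex, 4x1 + 7x2 = 106 and 8x1 + 3x2 = 146.
Solving simultaneously gives x1 = 16, x2 = 6.

x1 = 16, x2 = 6, maximum P = 924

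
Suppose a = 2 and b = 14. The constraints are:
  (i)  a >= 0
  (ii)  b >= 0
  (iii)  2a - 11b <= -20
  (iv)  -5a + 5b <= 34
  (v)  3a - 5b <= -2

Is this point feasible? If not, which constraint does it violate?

not feasible — violates (iv)

Constraint (iv): -5a + 5b = 60, which is not ≤ 34. All other constraints are satisfied.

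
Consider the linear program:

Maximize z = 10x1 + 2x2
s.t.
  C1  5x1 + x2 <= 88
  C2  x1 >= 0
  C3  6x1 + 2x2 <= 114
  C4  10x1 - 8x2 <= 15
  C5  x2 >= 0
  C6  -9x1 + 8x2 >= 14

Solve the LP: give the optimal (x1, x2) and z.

Corner points and z = 10x1 + 2x2:
  (0, 57) → z = 114
  (0, 7/4) → z = 7/2
  (442/33, 185/11) → z = 5530/33

x1 = 442/33, x2 = 185/11, maximum z = 5530/33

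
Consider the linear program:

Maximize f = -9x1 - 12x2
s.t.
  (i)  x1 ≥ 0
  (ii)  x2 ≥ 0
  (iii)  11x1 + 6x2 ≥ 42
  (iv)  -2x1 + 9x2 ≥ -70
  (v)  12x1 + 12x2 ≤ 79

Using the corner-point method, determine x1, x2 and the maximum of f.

Corner points and f = -9x1 - 12x2:
  (42/11, 0) → f = -378/11
  (79/12, 0) → f = -237/4
  (1/2, 73/12) → f = -155/2

The binding constraints are x2 = 0 and 11x1 + 6x2 = 42.
Solving simultaneously gives x1 = 42/11, x2 = 0.

x1 = 42/11, x2 = 0, maximum f = -378/11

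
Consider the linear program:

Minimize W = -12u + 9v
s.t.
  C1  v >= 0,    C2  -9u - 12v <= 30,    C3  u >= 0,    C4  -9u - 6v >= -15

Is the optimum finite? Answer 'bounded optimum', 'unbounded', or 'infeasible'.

bounded optimum

Extreme points and W = -12u + 9v:
  (0, 0) → W = 0
  (5/3, 0) → W = -20
  (0, 5/2) → W = 45/2
The feasible region has finitely many vertices and no improving ray; the minimum is -20 at (5/3, 0).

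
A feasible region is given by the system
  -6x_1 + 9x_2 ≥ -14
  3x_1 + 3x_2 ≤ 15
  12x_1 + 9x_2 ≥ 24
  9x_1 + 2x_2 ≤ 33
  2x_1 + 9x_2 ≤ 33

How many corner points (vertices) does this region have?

Intersecting each pair of boundary lines and keeping only the points that satisfy every inequality leaves:
  (19/9, -4/27)
  (325/93, 24/31)
  (23/7, 12/7)
  (12/7, 23/7)
  (-9/10, 58/15)

5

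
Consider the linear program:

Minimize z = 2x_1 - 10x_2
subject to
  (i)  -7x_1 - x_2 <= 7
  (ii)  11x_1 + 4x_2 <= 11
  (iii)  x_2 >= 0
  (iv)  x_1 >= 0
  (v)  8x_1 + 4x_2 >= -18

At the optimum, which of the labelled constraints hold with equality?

Feasible corners and z = 2x_1 - 10x_2:
  (1, 0) → z = 2
  (0, 11/4) → z = -55/2
  (0, 0) → z = 0

The minimum is at (0, 11/4). Substituting into each constraint, equality holds for (ii) and (iv); the remaining constraints have slack.

(ii) and (iv)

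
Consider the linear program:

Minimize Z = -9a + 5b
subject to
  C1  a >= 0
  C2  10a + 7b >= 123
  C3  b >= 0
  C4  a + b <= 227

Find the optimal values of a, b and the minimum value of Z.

a = 227, b = 0, minimum Z = -2043

Vertices and Z = -9a + 5b:
  (0, 123/7) → Z = 615/7
  (0, 227) → Z = 1135
  (123/10, 0) → Z = -1107/10
  (227, 0) → Z = -2043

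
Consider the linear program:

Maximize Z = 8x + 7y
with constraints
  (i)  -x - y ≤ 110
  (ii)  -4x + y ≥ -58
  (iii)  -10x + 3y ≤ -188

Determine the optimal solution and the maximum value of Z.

x = -7, y = -86, maximum Z = -658

Extreme points and Z = 8x + 7y:
  (-52/5, -498/5) → Z = -3902/5
  (-142/13, -1288/13) → Z = -10152/13
  (-7, -86) → Z = -658

At the optimal vertex, -4x + y = -58 and -10x + 3y = -188.
Solving simultaneously gives x = -7, y = -86.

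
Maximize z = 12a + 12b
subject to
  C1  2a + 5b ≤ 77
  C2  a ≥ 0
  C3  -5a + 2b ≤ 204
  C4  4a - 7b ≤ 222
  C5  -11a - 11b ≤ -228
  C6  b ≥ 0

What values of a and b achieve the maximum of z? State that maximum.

Corner points and z = 12a + 12b:
  (293/33, 391/33) → z = 2736/11
  (77/2, 0) → z = 462
  (228/11, 0) → z = 2736/11

a = 77/2, b = 0, maximum z = 462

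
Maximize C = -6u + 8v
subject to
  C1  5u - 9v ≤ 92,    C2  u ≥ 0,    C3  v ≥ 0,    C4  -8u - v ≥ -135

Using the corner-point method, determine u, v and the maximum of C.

At the optimal vertex, u = 0 and -8u - v = -135.
Solving simultaneously gives u = 0, v = 135.

u = 0, v = 135, maximum C = 1080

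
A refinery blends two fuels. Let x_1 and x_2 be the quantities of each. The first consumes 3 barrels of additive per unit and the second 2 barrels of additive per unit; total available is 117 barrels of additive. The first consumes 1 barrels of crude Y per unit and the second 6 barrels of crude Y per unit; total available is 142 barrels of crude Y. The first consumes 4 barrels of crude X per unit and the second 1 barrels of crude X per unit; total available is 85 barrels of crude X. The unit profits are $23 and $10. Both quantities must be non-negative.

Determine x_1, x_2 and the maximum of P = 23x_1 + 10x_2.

Feasible corners and P = 23x_1 + 10x_2:
  (0, 0) → P = 0
  (0, 71/3) → P = 710/3
  (85/4, 0) → P = 1955/4
  (16, 21) → P = 578

x_1 = 16, x_2 = 21, maximum P = 578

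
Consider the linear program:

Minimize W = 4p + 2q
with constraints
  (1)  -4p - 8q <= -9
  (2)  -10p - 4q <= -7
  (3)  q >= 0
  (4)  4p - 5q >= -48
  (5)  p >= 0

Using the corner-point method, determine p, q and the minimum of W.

Corner points and W = 4p + 2q:
  (5/16, 31/32) → W = 51/16
  (9/4, 0) → W = 9
  (0, 7/4) → W = 7/2
  (0, 48/5) → W = 96/5
The feasible region is unbounded (it extends along (5, 4), (1, 0)), but W strictly increases along every unbounded feasible direction, so there is no improving ray and the minimum is attained at a vertex.

The binding constraints are -4p - 8q = -9 and -10p - 4q = -7.
Solving simultaneously gives p = 5/16, q = 31/32.

p = 5/16, q = 31/32, minimum W = 51/16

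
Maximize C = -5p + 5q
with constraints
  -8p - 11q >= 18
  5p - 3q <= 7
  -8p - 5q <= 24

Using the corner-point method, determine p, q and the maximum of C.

Vertices and C = -5p + 5q:
  (23/79, -146/79) → C = -845/79
  (-29/8, 1) → C = 185/8
  (-37/49, -176/49) → C = -695/49

p = -29/8, q = 1, maximum C = 185/8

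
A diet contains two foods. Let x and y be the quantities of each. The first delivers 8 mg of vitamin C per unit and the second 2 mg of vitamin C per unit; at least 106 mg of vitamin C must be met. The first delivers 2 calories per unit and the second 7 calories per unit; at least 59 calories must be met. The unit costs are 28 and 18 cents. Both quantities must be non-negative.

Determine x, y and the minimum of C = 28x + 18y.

Corner points and C = 28x + 18y:
  (0, 53) → C = 954
  (59/2, 0) → C = 826
  (12, 5) → C = 426
The feasible region is unbounded (it extends along (0, 1), (1, 0)), but C strictly increases along every unbounded feasible direction, so there is no improving ray and the minimum is attained at a vertex.

At the optimal vertex, 8x + 2y = 106 and 2x + 7y = 59.
Solving simultaneously gives x = 12, y = 5.

x = 12, y = 5, minimum C = 426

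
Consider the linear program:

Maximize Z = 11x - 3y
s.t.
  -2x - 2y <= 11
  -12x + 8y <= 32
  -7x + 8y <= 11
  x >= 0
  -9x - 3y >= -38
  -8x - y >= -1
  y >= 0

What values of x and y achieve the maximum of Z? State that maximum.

Feasible corners and Z = 11x - 3y:
  (0, 1) → Z = -3
  (0, 0) → Z = 0
  (1/8, 0) → Z = 11/8

x = 1/8, y = 0, maximum Z = 11/8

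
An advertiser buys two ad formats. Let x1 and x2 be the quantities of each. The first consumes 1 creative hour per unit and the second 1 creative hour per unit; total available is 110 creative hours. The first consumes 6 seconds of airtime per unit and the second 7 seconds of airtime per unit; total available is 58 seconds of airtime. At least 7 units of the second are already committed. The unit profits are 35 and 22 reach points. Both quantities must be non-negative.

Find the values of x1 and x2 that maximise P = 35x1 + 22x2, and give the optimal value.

x1 = 3/2, x2 = 7, maximum P = 413/2

Extreme points and P = 35x1 + 22x2:
  (0, 58/7) → P = 1276/7
  (0, 7) → P = 154
  (3/2, 7) → P = 413/2

At the optimal vertex, 6x1 + 7x2 = 58 and x2 = 7.
Solving simultaneously gives x1 = 3/2, x2 = 7.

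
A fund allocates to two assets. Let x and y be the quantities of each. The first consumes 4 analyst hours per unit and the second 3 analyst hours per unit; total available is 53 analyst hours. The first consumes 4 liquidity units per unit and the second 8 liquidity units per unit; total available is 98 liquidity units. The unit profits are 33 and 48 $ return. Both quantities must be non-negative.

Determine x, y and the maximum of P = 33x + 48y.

Extreme points and P = 33x + 48y:
  (0, 0) → P = 0
  (0, 49/4) → P = 588
  (53/4, 0) → P = 1749/4
  (13/2, 9) → P = 1293/2

At the optimal vertex, 4x + 3y = 53 and 4x + 8y = 98.
Solving simultaneously gives x = 13/2, y = 9.

x = 13/2, y = 9, maximum P = 1293/2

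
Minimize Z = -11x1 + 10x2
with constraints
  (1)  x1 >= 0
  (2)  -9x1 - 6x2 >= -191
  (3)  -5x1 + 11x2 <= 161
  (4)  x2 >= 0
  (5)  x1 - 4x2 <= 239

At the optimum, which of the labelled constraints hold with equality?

(2) and (4)

Extreme points and Z = -11x1 + 10x2:
  (0, 161/11) → Z = 1610/11
  (0, 0) → Z = 0
  (1135/129, 2404/129) → Z = 11555/129
  (191/9, 0) → Z = -2101/9

The minimum is at (191/9, 0). Substituting into each constraint, equality holds for (2) and (4); the remaining constraints have slack.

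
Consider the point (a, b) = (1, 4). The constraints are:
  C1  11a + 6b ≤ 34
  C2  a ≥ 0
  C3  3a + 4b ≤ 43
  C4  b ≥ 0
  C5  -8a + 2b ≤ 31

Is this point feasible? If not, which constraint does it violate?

Constraint C1: 11a + 6b = 35, which is not ≤ 34. All other constraints are satisfied.

not feasible — violates C1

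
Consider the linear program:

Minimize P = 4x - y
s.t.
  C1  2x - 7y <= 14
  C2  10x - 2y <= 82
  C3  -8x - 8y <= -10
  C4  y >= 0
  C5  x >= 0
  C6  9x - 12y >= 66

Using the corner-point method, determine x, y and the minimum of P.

x = 98/13, y = 2/13, minimum P = 30

Feasible corners and P = 4x - y:
  (91/11, 4/11) → P = 360/11
  (98/13, 2/13) → P = 30
  (142/17, 13/17) → P = 555/17

At the optimal vertex, 2x - 7y = 14 and 9x - 12y = 66.
Solving simultaneously gives x = 98/13, y = 2/13.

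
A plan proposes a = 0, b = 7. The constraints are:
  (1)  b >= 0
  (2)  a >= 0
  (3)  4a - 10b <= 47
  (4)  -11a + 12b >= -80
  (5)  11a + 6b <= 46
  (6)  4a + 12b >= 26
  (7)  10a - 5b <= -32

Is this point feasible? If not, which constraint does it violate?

feasible

(1): 7 ≥ 0 ✓
(2): 0 ≥ 0 ✓
(3): -70 ≤ 47 ✓
(4): 84 ≥ -80 ✓
(5): 42 ≤ 46 ✓
(6): 84 ≥ 26 ✓
(7): -35 ≤ -32 ✓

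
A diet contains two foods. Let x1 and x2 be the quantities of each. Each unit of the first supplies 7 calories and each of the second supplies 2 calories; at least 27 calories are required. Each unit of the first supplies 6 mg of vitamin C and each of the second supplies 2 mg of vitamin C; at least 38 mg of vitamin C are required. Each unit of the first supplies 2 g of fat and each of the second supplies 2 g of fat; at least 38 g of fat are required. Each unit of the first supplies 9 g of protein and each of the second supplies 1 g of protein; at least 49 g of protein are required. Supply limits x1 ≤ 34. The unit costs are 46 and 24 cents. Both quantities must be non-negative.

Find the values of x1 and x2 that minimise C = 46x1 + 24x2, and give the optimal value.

Feasible corners and C = 46x1 + 24x2:
  (0, 49) → C = 1176
  (19, 0) → C = 874
  (34, 0) → C = 1564
  (15/4, 61/4) → C = 1077/2
The feasible region is unbounded (it extends along (0, 1)), but C strictly increases along every unbounded feasible direction, so there is no improving ray and the minimum is attained at a vertex.

At the optimal vertex, 2x1 + 2x2 = 38 and 9x1 + x2 = 49.
Solving simultaneously gives x1 = 15/4, x2 = 61/4.

x1 = 15/4, x2 = 61/4, minimum C = 1077/2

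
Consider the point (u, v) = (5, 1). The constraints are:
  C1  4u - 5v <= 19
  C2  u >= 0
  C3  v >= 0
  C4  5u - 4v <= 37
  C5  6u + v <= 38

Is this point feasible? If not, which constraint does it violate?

C1: 15 ≤ 19 ✓
C2: 5 ≥ 0 ✓
C3: 1 ≥ 0 ✓
C4: 21 ≤ 37 ✓
C5: 31 ≤ 38 ✓

feasible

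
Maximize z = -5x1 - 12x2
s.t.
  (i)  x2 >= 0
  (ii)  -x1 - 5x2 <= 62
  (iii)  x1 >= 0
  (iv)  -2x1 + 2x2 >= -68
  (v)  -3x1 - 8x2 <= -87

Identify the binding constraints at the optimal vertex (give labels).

Extreme points and z = -5x1 - 12x2:
  (34, 0) → z = -170
  (29, 0) → z = -145
  (0, 87/8) → z = -261/2
The feasible region is unbounded (it extends along (0, 1), (1, 1)), but z strictly decreases along every unbounded feasible direction, so there is no improving ray and the maximum is attained at a vertex.

The maximum is at (0, 87/8). Substituting into each constraint, equality holds for (iii) and (v); the remaining constraints have slack.

(iii) and (v)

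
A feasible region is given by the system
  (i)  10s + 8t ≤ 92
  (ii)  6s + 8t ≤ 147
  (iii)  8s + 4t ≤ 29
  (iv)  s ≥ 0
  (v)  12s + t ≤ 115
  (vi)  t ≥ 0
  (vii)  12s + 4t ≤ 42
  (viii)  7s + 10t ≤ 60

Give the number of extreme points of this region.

The feasible vertices (each the meet of two boundaries and inside every other half-plane) are:
  (13/4, 3/4)
  (25/26, 277/52)
  (0, 0)
  (0, 6)
  (7/2, 0)

5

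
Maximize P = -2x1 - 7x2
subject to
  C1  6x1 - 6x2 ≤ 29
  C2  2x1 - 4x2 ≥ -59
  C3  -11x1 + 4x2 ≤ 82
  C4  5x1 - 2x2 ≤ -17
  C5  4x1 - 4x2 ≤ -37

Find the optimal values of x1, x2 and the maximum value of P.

x1 = -45/7, x2 = 79/28, maximum P = -193/28

Vertices and P = -2x1 - 7x2:
  (-23/9, 485/36) → P = -3211/36
  (25/8, 261/16) → P = -1927/16
  (-45/7, 79/28) → P = -193/28
  (1/2, 39/4) → P = -277/4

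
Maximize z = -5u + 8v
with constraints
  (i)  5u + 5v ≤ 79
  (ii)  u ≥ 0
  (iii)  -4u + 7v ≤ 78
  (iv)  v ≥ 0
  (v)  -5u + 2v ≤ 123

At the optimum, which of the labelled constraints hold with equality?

(ii) and (iii)

Feasible corners and z = -5u + 8v:
  (163/55, 706/55) → z = 4833/55
  (79/5, 0) → z = -79
  (0, 78/7) → z = 624/7
  (0, 0) → z = 0

The maximum is at (0, 78/7). Substituting into each constraint, equality holds for (ii) and (iii); the remaining constraints have slack.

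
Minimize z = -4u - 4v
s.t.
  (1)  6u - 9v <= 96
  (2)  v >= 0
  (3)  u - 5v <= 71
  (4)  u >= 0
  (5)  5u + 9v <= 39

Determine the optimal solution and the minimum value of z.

u = 39/5, v = 0, minimum z = -156/5

Extreme points and z = -4u - 4v:
  (0, 0) → z = 0
  (39/5, 0) → z = -156/5
  (0, 13/3) → z = -52/3

The optimum lies where v = 0 and 5u + 9v = 39.
Solving simultaneously gives u = 39/5, v = 0.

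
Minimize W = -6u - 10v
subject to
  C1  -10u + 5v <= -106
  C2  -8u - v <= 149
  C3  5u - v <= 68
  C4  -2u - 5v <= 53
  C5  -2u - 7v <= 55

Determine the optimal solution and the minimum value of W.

u = 78/5, v = 10, minimum W = -968/5

Feasible corners and W = -6u - 10v:
  (78/5, 10) → W = -968/5
  (467/80, -381/40) → W = 2409/40
  (421/37, -411/37) → W = 1584/37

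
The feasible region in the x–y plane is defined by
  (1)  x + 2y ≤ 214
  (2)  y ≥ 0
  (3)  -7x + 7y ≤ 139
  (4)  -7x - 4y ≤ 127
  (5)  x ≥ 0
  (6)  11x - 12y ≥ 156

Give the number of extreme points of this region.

3

Pairwise boundary intersections that survive every other constraint:
  (214, 0)
  (1440/17, 1099/17)
  (156/11, 0)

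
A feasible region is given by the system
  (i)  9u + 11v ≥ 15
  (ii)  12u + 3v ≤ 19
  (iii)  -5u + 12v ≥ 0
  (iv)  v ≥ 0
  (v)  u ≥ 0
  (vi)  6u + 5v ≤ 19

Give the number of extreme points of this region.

5

The feasible vertices (each the meet of two boundaries and inside every other half-plane) are:
  (180/163, 75/163)
  (0, 15/11)
  (76/53, 95/159)
  (19/21, 19/7)
  (0, 19/5)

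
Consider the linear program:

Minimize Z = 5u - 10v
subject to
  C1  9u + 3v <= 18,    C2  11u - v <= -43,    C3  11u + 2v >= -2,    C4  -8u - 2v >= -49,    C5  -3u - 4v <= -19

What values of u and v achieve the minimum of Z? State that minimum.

Corner points and Z = 5u - 10v:
  (-37/14, 195/14) → Z = -305/2
  (-14/5, 72/5) → Z = -158
  (-8/3, 41/3) → Z = -150

The optimum lies where 9u + 3v = 18 and 11u + 2v = -2.
Solving simultaneously gives u = -14/5, v = 72/5.

u = -14/5, v = 72/5, minimum Z = -158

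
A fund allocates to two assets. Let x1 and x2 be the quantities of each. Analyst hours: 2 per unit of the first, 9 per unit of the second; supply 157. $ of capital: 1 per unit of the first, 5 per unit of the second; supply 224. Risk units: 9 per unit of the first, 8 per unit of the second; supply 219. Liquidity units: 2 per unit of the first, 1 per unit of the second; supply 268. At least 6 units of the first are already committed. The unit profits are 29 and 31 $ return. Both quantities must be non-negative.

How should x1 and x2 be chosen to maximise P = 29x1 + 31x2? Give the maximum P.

x1 = 11, x2 = 15, maximum P = 784

Feasible corners and P = 29x1 + 31x2:
  (73/3, 0) → P = 2117/3
  (6, 0) → P = 174
  (11, 15) → P = 784
  (6, 145/9) → P = 6061/9

The optimum lies where 2x1 + 9x2 = 157 and 9x1 + 8x2 = 219.
Solving simultaneously gives x1 = 11, x2 = 15.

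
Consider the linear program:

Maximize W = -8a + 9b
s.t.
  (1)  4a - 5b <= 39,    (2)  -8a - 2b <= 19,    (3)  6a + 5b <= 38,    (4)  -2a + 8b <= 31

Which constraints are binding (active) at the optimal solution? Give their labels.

(2) and (4)

Extreme points and W = -8a + 9b:
  (-17/48, -97/12) → W = -839/12
  (77/10, -41/25) → W = -1909/25
  (-107/34, 105/34) → W = 1801/34
  (149/58, 131/29) → W = 583/29

The maximum is at (-107/34, 105/34). Substituting into each constraint, equality holds for (2) and (4); the remaining constraints have slack.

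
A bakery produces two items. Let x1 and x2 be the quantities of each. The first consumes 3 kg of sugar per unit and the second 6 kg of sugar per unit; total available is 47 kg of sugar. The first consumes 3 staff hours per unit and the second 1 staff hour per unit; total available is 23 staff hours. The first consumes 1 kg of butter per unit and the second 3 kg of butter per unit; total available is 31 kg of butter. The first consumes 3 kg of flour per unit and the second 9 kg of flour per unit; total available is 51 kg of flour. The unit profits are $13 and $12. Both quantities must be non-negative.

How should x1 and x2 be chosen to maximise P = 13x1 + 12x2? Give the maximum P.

The binding constraints are 3x1 + x2 = 23 and 3x1 + 9x2 = 51.
Solving simultaneously gives x1 = 13/2, x2 = 7/2.

x1 = 13/2, x2 = 7/2, maximum P = 253/2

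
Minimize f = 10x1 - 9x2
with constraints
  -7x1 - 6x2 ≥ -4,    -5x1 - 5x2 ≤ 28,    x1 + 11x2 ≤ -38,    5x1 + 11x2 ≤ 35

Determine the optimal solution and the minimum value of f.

x1 = -59/25, x2 = -81/25, minimum f = 139/25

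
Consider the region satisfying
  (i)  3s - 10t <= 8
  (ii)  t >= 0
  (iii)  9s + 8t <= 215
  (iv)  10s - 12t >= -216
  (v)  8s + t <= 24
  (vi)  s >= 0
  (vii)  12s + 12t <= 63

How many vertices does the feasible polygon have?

5

Pairwise boundary intersections that survive every other constraint:
  (8/3, 0)
  (248/83, 8/83)
  (0, 0)
  (75/28, 18/7)
  (0, 21/4)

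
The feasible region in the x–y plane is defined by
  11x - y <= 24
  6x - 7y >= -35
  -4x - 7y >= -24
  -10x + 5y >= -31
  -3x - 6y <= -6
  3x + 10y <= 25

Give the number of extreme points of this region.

4

Of the 15 pairwise boundary intersections, those satisfying every inequality are:
  (50/23, -2/23)
  (265/113, 203/113)
  (-56/19, 47/19)
  (-175/81, 85/27)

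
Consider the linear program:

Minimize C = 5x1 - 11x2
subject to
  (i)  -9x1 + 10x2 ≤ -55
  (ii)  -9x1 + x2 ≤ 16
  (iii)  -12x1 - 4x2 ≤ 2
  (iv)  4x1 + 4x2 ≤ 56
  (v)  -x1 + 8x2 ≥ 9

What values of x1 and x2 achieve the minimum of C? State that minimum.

x1 = 195/19, x2 = 71/19, minimum C = 194/19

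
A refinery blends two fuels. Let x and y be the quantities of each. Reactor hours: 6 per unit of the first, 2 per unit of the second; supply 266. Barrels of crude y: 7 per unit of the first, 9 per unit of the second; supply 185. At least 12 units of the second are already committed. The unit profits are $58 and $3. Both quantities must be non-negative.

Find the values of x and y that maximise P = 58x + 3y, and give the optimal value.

Vertices and P = 58x + 3y:
  (0, 185/9) → P = 185/3
  (0, 12) → P = 36
  (11, 12) → P = 674

x = 11, y = 12, maximum P = 674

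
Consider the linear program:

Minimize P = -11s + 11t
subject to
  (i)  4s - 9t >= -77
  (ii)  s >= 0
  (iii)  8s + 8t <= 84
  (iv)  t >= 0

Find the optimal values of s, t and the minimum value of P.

The optimum lies where 8s + 8t = 84 and t = 0.
Solving simultaneously gives s = 21/2, t = 0.

s = 21/2, t = 0, minimum P = -231/2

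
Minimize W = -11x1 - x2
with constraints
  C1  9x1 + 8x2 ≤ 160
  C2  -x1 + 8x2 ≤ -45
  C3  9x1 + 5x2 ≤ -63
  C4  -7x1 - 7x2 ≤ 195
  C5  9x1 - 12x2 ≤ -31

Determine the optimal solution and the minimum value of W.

Feasible corners and W = -11x1 - x2:
  (-415/21, -170/21) → W = 4735/21
  (-197/15, -109/15) → W = 2276/15
  (-2557/147, -1538/147) → W = 29665/147

The binding constraints are -x1 + 8x2 = -45 and 9x1 - 12x2 = -31.
Solving simultaneously gives x1 = -197/15, x2 = -109/15.

x1 = -197/15, x2 = -109/15, minimum W = 2276/15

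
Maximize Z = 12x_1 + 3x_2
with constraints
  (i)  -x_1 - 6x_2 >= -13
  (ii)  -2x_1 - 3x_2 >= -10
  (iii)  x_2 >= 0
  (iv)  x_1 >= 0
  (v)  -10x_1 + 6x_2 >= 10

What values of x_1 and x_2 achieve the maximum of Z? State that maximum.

Corner points and Z = 12x_1 + 3x_2:
  (0, 13/6) → Z = 13/2
  (3/11, 70/33) → Z = 106/11
  (0, 5/3) → Z = 5

The optimum lies where -x_1 - 6x_2 = -13 and -10x_1 + 6x_2 = 10.
Solving simultaneously gives x_1 = 3/11, x_2 = 70/33.

x_1 = 3/11, x_2 = 70/33, maximum Z = 106/11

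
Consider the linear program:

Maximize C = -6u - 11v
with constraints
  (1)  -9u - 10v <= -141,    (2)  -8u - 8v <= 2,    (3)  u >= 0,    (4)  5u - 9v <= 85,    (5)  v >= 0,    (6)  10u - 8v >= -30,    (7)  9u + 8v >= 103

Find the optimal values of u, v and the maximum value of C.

The feasible region is unbounded (it extends along (4, 5), (9, 5)), but C strictly decreases along every unbounded feasible direction, so there is no improving ray and the maximum is attained at a vertex.

The binding constraints are -9u - 10v = -141 and v = 0.
Solving simultaneously gives u = 47/3, v = 0.

u = 47/3, v = 0, maximum C = -94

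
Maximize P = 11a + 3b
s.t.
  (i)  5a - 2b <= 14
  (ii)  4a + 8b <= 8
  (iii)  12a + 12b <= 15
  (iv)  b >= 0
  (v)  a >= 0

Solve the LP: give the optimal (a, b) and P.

Feasible corners and P = 11a + 3b:
  (1/2, 3/4) → P = 31/4
  (0, 1) → P = 3
  (5/4, 0) → P = 55/4
  (0, 0) → P = 0

At the optimal vertex, 12a + 12b = 15 and b = 0.
Solving simultaneously gives a = 5/4, b = 0.

a = 5/4, b = 0, maximum P = 55/4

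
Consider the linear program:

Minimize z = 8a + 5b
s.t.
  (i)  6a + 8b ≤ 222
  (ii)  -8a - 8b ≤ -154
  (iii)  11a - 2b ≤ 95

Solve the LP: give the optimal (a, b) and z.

a = -34, b = 213/4, minimum z = -23/4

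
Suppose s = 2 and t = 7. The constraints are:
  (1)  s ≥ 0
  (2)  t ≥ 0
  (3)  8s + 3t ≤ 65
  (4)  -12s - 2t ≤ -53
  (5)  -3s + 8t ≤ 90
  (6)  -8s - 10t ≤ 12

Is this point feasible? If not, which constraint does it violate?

not feasible — violates (4)

Constraint (4): -12s - 2t = -38, which is not ≤ -53. All other constraints are satisfied.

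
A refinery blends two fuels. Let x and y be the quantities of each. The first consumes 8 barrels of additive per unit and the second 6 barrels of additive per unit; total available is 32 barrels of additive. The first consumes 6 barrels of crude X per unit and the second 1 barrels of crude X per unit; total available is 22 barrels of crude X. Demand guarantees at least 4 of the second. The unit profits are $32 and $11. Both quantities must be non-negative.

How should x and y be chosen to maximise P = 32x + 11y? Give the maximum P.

x = 1, y = 4, maximum P = 76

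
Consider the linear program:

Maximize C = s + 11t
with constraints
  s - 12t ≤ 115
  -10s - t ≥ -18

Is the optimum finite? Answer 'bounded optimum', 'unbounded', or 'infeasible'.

From the feasible point (331/121, -1132/121), moving in the direction (-1, 10) keeps every constraint satisfied while C increases without bound.

unbounded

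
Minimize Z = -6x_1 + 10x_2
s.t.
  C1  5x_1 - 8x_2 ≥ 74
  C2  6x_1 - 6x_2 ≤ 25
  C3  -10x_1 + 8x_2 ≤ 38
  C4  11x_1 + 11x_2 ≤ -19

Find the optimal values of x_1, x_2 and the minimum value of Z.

x_1 = -107/3, x_2 = -239/6, minimum Z = -553/3

Vertices and Z = -6x_1 + 10x_2:
  (-122/9, -319/18) → Z = -863/9
  (-112/5, -93/4) → Z = -981/10
  (-107/3, -239/6) → Z = -553/3

At the optimal vertex, 6x_1 - 6x_2 = 25 and -10x_1 + 8x_2 = 38.
Solving simultaneously gives x_1 = -107/3, x_2 = -239/6.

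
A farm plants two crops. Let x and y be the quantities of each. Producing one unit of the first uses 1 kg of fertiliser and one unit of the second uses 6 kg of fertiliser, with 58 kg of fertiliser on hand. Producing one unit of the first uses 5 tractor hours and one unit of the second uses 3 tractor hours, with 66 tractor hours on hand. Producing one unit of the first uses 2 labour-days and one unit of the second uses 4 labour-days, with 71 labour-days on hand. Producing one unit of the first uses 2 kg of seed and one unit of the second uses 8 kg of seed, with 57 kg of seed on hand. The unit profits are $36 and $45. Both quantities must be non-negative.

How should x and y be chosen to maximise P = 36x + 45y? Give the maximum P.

x = 21/2, y = 9/2, maximum P = 1161/2

Feasible corners and P = 36x + 45y:
  (0, 0) → P = 0
  (0, 57/8) → P = 2565/8
  (66/5, 0) → P = 2376/5
  (21/2, 9/2) → P = 1161/2

The optimum lies where 5x + 3y = 66 and 2x + 8y = 57.
Solving simultaneously gives x = 21/2, y = 9/2.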